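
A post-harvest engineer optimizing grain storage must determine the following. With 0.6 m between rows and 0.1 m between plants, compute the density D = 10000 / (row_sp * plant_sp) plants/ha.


D = 10000 / (row_sp * plant_sp)
  = 10000 / (0.6 * 0.1)
  = 10000 / 0.0600
  = 166666.67 plants/ha


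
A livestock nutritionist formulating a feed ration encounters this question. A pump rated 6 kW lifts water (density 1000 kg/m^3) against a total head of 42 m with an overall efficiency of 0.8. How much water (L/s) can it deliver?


Q = (P * 1000 * eta) / (rho * g * H)
  = (6 * 1000 * 0.8) / (1000 * 9.81 * 42)
  = 4800 / 412020
  = 0.01165 m^3/s = 11.65 L/s


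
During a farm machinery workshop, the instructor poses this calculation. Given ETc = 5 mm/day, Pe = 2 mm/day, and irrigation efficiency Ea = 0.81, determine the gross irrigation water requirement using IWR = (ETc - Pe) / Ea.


IWR = (ETc - Pe) / Ea
    = (5 - 2) / 0.81
    = 3 / 0.81
    = 3.70 mm/day


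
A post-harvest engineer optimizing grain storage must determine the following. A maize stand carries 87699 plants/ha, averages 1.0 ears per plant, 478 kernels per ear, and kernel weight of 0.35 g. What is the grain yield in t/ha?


Y = density * ears * kernels * kw
  = 87699 * 1.0 * 478 * 0.35 g/ha
  = 14672042.70 g/ha
  = 14672.04 kg/ha = 14.67 t/ha


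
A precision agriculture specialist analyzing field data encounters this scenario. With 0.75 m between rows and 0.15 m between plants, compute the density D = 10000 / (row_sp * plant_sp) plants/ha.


D = 10000 / (row_sp * plant_sp)
  = 10000 / (0.75 * 0.15)
  = 10000 / 0.1125
  = 88888.89 plants/ha


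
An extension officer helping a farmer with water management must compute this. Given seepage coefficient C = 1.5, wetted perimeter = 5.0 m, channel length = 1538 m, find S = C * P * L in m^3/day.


S = C * P * L
  = 1.5 * 5.0 * 1538
  = 11535 m^3/day


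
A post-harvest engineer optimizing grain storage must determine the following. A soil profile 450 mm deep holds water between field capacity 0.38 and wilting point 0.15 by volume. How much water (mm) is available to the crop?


AW = (FC - WP) * D
   = (0.38 - 0.15) * 450
   = 0.23 * 450
   = 103.50 mm


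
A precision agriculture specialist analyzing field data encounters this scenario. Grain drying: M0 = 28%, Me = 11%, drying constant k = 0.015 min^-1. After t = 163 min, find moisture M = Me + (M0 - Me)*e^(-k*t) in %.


M = Me + (M0 - Me) * e^(-k*t)
  = 11 + (28 - 11) * e^(-0.015*163)
  = 11 + 17 * e^(-2.445)
  = 11 + 17 * 0.08673
  = 11 + 1.4743
  = 12.47%


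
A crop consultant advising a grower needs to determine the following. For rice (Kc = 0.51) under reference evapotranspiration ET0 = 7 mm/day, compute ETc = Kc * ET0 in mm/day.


ETc = Kc * ET0
    = 0.51 * 7
    = 3.57 mm/day


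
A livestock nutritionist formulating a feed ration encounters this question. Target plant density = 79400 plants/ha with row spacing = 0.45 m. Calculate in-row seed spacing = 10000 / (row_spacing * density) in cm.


spacing = 10000 / (row_sp * density)
        = 10000 / (0.45 * 79400)
        = 10000 / 35730
        = 0.27988 m = 27.99 cm


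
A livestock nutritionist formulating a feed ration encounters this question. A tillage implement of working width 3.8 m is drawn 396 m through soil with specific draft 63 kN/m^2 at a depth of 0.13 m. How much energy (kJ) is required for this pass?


E = k * d * w * L
  = 63 * 0.13 * 3.8 * 396
  = 12324.31 kJ


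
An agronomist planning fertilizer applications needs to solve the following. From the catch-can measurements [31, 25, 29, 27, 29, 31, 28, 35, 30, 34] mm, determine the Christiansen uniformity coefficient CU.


xbar = 299 / 10 = 29.900
sum|xi - xbar| = 23
CU = 100 * (1 - 23 / (10 * 29.900))
   = 100 * (1 - 0.0769)
   = 92.31%


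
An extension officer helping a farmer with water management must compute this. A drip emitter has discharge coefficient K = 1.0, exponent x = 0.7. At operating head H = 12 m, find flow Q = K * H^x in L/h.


Q = K * H^x
  = 1.0 * 12^0.7
  = 1.0 * 5.6941
  = 5.69 L/h


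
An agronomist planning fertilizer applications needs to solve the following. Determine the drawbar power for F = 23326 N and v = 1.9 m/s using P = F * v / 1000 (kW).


P = F * v / 1000
  = 23326 * 1.9 / 1000
  = 44319.40 / 1000
  = 44.32 kW


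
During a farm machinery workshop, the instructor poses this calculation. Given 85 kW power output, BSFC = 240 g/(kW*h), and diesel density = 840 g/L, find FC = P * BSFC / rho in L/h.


FC = P * BSFC / rho_fuel
   = 85 * 240 / 840
   = 20400 / 840
   = 24.29 L/h


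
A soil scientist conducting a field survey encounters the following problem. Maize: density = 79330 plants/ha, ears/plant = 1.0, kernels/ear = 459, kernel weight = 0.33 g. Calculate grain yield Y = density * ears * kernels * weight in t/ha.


Y = density * ears * kernels * kw
  = 79330 * 1.0 * 459 * 0.33 g/ha
  = 12016115.10 g/ha
  = 12016.12 kg/ha = 12.02 t/ha


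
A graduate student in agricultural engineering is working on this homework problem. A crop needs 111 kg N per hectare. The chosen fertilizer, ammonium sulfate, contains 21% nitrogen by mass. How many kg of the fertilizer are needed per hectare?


Rate = N_required / (N_content / 100)
     = 111 / (21 / 100)
     = 111 / 0.21
     = 528.57 kg/ha


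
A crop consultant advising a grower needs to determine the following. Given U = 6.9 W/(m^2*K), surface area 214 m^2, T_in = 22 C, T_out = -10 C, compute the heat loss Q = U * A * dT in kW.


dT = 22 - (-10) = 32 K
Q = U * A * dT
  = 6.9 * 214 * 32
  = 47251.20 W = 47.25 kW


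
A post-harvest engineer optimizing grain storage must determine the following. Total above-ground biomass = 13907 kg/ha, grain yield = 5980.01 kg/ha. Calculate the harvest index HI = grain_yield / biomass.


HI = grain_yield / biomass
   = 5980.01 / 13907
   = 0.43


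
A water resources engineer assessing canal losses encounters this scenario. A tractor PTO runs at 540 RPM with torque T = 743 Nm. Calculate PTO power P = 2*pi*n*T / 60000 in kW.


P = 2*pi*n*T / 60000
  = 2*pi * 540 * 743 / 60000
  = 2520939.61 / 60000
  = 42.02 kW


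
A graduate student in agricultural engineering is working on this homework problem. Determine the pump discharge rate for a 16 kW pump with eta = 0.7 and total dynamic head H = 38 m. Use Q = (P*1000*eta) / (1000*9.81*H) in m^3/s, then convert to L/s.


Q = (P * 1000 * eta) / (rho * g * H)
  = (16 * 1000 * 0.7) / (1000 * 9.81 * 38)
  = 11200 / 372780
  = 0.03004 m^3/s = 30.04 L/s


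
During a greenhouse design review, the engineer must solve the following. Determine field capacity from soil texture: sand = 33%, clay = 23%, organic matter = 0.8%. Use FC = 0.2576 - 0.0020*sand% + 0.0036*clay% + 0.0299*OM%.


FC = 0.2576 - 0.0020*33 + 0.0036*23 + 0.0299*0.8
   = 0.2576 - 0.0660 + 0.0828 + 0.0239
   = 0.2983


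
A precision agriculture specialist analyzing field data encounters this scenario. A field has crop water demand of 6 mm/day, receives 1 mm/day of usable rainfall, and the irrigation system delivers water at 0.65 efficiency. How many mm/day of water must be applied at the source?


IWR = (ETc - Pe) / Ea
    = (6 - 1) / 0.65
    = 5 / 0.65
    = 7.69 mm/day


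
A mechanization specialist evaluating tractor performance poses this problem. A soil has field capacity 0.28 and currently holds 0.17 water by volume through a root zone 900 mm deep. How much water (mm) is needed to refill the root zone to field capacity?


SMD = (FC - theta) * D
    = (0.28 - 0.17) * 900
    = 0.110 * 900
    = 99 mm


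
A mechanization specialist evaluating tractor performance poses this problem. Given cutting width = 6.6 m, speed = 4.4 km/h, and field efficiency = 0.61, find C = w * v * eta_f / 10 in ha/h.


C = w * v * eta_f / 10
  = 6.6 * 4.4 * 0.61 / 10
  = 17.71 / 10
  = 1.77 ha/h


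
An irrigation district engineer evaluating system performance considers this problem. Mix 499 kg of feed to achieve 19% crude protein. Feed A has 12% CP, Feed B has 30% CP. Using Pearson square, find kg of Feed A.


parts_A = CP_b - target = 30 - 19 = 11
parts_B = target - CP_a = 19 - 12 = 7
total_parts = 11 + 7 = 18
Feed A = 499 * 11 / 18 = 304.94 kg
Feed B = 499 * 7 / 18 = 194.06 kg

304.94 kg


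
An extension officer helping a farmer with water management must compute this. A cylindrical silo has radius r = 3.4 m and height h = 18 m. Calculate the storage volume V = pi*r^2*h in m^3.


V = pi * r^2 * h
  = pi * 3.4^2 * 18
  = pi * 11.56 * 18
  = 653.70 m^3


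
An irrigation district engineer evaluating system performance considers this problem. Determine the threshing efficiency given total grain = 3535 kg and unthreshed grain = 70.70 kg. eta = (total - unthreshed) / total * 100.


eta = (total - unthreshed) / total * 100
    = (3535 - 70.70) / 3535 * 100
    = 3464.30 / 3535 * 100
    = 98%


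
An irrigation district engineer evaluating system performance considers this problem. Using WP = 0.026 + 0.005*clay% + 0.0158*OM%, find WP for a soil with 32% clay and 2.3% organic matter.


WP = 0.026 + 0.005*32 + 0.0158*2.3
   = 0.026 + 0.1600 + 0.0363
   = 0.2223


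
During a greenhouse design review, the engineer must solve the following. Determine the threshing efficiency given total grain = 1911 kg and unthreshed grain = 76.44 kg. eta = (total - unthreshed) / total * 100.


eta = (total - unthreshed) / total * 100
    = (1911 - 76.44) / 1911 * 100
    = 1834.56 / 1911 * 100
    = 96%


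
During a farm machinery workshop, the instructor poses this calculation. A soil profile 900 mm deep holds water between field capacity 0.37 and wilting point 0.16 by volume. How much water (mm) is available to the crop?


AW = (FC - WP) * D
   = (0.37 - 0.16) * 900
   = 0.21 * 900
   = 189 mm


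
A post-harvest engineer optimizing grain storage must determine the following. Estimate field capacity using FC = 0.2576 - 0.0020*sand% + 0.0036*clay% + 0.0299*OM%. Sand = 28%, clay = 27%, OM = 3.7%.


FC = 0.2576 - 0.0020*28 + 0.0036*27 + 0.0299*3.7
   = 0.2576 - 0.0560 + 0.0972 + 0.1106
   = 0.4094


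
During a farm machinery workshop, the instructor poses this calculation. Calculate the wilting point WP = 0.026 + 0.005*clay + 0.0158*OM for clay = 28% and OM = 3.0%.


WP = 0.026 + 0.005*28 + 0.0158*3.0
   = 0.026 + 0.1400 + 0.0474
   = 0.2134


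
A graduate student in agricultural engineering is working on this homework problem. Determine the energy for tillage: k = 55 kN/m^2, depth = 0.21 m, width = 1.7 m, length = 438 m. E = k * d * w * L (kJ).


E = k * d * w * L
  = 55 * 0.21 * 1.7 * 438
  = 8600.13 kJ


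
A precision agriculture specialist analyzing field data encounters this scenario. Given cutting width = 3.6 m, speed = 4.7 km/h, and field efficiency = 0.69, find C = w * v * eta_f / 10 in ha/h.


C = w * v * eta_f / 10
  = 3.6 * 4.7 * 0.69 / 10
  = 11.67 / 10
  = 1.17 ha/h


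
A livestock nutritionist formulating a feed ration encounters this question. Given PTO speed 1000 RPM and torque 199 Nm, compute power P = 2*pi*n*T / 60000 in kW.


P = 2*pi*n*T / 60000
  = 2*pi * 1000 * 199 / 60000
  = 1250353.88 / 60000
  = 20.84 kW


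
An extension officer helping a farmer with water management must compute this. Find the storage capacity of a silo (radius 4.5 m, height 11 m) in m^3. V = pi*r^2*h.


V = pi * r^2 * h
  = pi * 4.5^2 * 11
  = pi * 20.25 * 11
  = 699.79 m^3


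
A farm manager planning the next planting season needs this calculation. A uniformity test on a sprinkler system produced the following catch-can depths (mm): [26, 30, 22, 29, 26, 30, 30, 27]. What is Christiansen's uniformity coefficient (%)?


xbar = 220 / 8 = 27.500
sum|xi - xbar| = 18
CU = 100 * (1 - 18 / (8 * 27.500))
   = 100 * (1 - 0.0818)
   = 91.82%


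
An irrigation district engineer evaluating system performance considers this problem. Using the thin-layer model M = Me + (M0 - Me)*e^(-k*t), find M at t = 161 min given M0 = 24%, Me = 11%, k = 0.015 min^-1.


M = Me + (M0 - Me) * e^(-k*t)
  = 11 + (24 - 11) * e^(-0.015*161)
  = 11 + 13 * e^(-2.415)
  = 11 + 13 * 0.08937
  = 11 + 1.1618
  = 12.16%


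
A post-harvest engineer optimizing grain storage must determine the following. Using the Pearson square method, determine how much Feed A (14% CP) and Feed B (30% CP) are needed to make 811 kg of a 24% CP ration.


parts_A = CP_b - target = 30 - 24 = 6
parts_B = target - CP_a = 24 - 14 = 10
total_parts = 6 + 10 = 16
Feed A = 811 * 6 / 16 = 304.13 kg
Feed B = 811 * 10 / 16 = 506.88 kg

304.13 kg


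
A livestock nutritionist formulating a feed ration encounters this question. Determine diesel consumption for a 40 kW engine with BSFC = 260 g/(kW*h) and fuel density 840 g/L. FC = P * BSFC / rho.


FC = P * BSFC / rho_fuel
   = 40 * 260 / 840
   = 10400 / 840
   = 12.38 L/h


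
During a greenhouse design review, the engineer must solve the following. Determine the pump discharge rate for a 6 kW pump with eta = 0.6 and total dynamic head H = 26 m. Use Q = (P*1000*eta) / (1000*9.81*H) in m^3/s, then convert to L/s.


Q = (P * 1000 * eta) / (rho * g * H)
  = (6 * 1000 * 0.6) / (1000 * 9.81 * 26)
  = 3600 / 255060
  = 0.01411 m^3/s = 14.11 L/s


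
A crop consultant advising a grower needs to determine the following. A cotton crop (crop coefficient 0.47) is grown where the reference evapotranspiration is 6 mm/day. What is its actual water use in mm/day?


ETc = Kc * ET0
    = 0.47 * 6
    = 2.82 mm/day


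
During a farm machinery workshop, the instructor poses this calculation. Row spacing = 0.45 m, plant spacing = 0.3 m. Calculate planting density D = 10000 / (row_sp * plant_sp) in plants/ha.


D = 10000 / (row_sp * plant_sp)
  = 10000 / (0.45 * 0.3)
  = 10000 / 0.1350
  = 74074.07 plants/ha


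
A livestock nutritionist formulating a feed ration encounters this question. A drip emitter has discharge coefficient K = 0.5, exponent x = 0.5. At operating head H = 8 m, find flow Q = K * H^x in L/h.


Q = K * H^x
  = 0.5 * 8^0.5
  = 0.5 * 2.8284
  = 1.41 L/h


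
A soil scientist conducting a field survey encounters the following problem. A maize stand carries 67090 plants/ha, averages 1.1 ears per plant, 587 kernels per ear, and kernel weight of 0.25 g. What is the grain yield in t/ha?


Y = density * ears * kernels * kw
  = 67090 * 1.1 * 587 * 0.25 g/ha
  = 10830003.25 g/ha
  = 10830.00 kg/ha = 10.83 t/ha


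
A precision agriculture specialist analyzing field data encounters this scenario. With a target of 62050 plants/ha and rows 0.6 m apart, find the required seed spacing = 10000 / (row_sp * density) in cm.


spacing = 10000 / (row_sp * density)
        = 10000 / (0.6 * 62050)
        = 10000 / 37230
        = 0.26860 m = 26.86 cm


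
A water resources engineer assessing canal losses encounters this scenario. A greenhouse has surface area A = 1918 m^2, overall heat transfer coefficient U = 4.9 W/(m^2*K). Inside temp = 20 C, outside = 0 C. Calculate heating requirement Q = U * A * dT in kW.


dT = 20 - (0) = 20 K
Q = U * A * dT
  = 4.9 * 1918 * 20
  = 187964 W = 187.96 kW


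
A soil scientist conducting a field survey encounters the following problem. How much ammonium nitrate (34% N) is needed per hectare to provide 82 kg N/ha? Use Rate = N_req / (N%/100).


Rate = N_required / (N_content / 100)
     = 82 / (34 / 100)
     = 82 / 0.34
     = 241.18 kg/ha


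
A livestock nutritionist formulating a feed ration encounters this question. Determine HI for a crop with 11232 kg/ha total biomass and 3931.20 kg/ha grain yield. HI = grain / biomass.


HI = grain_yield / biomass
   = 3931.20 / 11232
   = 0.35


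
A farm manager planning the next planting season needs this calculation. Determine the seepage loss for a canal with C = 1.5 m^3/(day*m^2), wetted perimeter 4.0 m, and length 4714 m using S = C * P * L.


S = C * P * L
  = 1.5 * 4.0 * 4714
  = 28284 m^3/day


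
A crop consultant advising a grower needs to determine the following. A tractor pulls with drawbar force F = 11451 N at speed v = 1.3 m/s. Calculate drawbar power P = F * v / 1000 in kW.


P = F * v / 1000
  = 11451 * 1.3 / 1000
  = 14886.30 / 1000
  = 14.89 kW


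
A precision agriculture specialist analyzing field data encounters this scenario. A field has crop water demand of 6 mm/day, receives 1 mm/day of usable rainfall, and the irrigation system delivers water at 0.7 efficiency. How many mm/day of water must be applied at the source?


IWR = (ETc - Pe) / Ea
    = (6 - 1) / 0.7
    = 5 / 0.7
    = 7.14 mm/day


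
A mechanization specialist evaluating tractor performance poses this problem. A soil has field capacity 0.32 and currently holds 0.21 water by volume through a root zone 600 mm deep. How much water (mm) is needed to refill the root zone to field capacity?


SMD = (FC - theta) * D
    = (0.32 - 0.21) * 600
    = 0.110 * 600
    = 66 mm


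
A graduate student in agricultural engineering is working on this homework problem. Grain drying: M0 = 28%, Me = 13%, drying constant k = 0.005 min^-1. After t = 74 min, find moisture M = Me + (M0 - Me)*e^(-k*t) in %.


M = Me + (M0 - Me) * e^(-k*t)
  = 13 + (28 - 13) * e^(-0.005*74)
  = 13 + 15 * e^(-0.370)
  = 13 + 15 * 0.69073
  = 13 + 10.3610
  = 23.36%


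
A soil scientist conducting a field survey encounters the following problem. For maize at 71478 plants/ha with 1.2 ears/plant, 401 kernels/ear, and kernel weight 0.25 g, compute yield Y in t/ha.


Y = density * ears * kernels * kw
  = 71478 * 1.2 * 401 * 0.25 g/ha
  = 8598803.40 g/ha
  = 8598.80 kg/ha = 8.60 t/ha


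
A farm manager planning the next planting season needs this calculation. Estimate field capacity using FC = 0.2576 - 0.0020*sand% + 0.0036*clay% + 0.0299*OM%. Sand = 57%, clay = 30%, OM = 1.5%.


FC = 0.2576 - 0.0020*57 + 0.0036*30 + 0.0299*1.5
   = 0.2576 - 0.1140 + 0.1080 + 0.0449
   = 0.2965


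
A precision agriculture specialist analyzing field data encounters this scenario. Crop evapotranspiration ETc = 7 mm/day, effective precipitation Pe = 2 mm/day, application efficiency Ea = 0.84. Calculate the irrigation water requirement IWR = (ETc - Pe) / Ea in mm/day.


IWR = (ETc - Pe) / Ea
    = (7 - 2) / 0.84
    = 5 / 0.84
    = 5.95 mm/day


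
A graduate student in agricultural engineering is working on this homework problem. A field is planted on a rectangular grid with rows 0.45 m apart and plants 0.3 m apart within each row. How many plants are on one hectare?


D = 10000 / (row_sp * plant_sp)
  = 10000 / (0.45 * 0.3)
  = 10000 / 0.1350
  = 74074.07 plants/ha


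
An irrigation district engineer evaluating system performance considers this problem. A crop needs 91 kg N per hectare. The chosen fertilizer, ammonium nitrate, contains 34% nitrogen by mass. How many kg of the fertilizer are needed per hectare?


Rate = N_required / (N_content / 100)
     = 91 / (34 / 100)
     = 91 / 0.34
     = 267.65 kg/ha


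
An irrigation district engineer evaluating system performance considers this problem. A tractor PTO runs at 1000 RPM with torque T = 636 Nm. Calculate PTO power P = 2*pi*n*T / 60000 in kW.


P = 2*pi*n*T / 60000
  = 2*pi * 1000 * 636 / 60000
  = 3996105.86 / 60000
  = 66.60 kW


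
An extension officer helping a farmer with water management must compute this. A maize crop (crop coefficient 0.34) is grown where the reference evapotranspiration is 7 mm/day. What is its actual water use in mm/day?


ETc = Kc * ET0
    = 0.34 * 7
    = 2.38 mm/day


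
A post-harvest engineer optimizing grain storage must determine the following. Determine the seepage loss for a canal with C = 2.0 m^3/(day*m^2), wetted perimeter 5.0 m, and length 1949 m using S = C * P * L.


S = C * P * L
  = 2.0 * 5.0 * 1949
  = 19490 m^3/day


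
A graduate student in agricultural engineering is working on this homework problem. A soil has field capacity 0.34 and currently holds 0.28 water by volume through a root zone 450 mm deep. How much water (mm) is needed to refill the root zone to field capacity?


SMD = (FC - theta) * D
    = (0.34 - 0.28) * 450
    = 0.060 * 450
    = 27 mm


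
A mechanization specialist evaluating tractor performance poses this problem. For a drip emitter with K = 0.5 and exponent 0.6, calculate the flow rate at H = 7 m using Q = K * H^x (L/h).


Q = K * H^x
  = 0.5 * 7^0.6
  = 0.5 * 3.2141
  = 1.61 L/h


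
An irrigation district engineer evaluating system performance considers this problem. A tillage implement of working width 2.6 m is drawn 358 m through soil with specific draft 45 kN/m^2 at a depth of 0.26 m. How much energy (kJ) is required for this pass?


E = k * d * w * L
  = 45 * 0.26 * 2.6 * 358
  = 10890.36 kJ


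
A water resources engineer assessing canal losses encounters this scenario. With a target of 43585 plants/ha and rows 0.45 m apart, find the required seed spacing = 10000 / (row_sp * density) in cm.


spacing = 10000 / (row_sp * density)
        = 10000 / (0.45 * 43585)
        = 10000 / 19613.25
        = 0.50986 m = 50.99 cm


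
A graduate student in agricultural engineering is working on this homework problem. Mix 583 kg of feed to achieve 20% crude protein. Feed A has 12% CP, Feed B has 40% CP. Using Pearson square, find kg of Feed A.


parts_A = CP_b - target = 40 - 20 = 20
parts_B = target - CP_a = 20 - 12 = 8
total_parts = 20 + 8 = 28
Feed A = 583 * 20 / 28 = 416.43 kg
Feed B = 583 * 8 / 28 = 166.57 kg

416.43 kg


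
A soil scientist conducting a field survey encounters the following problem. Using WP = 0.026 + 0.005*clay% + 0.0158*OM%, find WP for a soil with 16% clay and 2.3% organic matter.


WP = 0.026 + 0.005*16 + 0.0158*2.3
   = 0.026 + 0.0800 + 0.0363
   = 0.1423


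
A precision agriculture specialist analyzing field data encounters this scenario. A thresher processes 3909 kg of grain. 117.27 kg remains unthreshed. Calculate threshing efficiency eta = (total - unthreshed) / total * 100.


eta = (total - unthreshed) / total * 100
    = (3909 - 117.27) / 3909 * 100
    = 3791.73 / 3909 * 100
    = 97%


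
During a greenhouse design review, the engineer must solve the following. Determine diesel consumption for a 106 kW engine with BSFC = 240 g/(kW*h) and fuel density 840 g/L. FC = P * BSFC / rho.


FC = P * BSFC / rho_fuel
   = 106 * 240 / 840
   = 25440 / 840
   = 30.29 L/h


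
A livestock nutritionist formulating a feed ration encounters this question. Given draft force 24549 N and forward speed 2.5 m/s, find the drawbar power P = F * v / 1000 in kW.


P = F * v / 1000
  = 24549 * 2.5 / 1000
  = 61372.50 / 1000
  = 61.37 kW


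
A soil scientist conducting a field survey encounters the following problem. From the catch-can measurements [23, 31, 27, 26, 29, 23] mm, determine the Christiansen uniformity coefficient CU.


xbar = 159 / 6 = 26.500
sum|xi - xbar| = 15
CU = 100 * (1 - 15 / (6 * 26.500))
   = 100 * (1 - 0.0943)
   = 90.57%


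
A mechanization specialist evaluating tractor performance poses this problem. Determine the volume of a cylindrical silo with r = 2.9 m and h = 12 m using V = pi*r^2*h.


V = pi * r^2 * h
  = pi * 2.9^2 * 12
  = pi * 8.41 * 12
  = 317.05 m^3


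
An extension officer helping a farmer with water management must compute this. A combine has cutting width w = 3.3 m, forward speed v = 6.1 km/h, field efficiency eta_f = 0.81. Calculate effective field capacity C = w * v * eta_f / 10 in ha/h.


C = w * v * eta_f / 10
  = 3.3 * 6.1 * 0.81 / 10
  = 16.31 / 10
  = 1.63 ha/h


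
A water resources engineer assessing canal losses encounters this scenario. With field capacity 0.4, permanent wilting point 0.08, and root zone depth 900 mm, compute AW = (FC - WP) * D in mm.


AW = (FC - WP) * D
   = (0.4 - 0.08) * 900
   = 0.32 * 900
   = 288 mm


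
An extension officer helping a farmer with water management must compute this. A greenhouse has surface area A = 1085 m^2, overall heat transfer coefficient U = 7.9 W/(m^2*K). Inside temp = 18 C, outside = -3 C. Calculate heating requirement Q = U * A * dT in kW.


dT = 18 - (-3) = 21 K
Q = U * A * dT
  = 7.9 * 1085 * 21
  = 180001.50 W = 180.00 kW


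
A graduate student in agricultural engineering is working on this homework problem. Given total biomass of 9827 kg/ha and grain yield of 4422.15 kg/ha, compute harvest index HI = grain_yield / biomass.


HI = grain_yield / biomass
   = 4422.15 / 9827
   = 0.45


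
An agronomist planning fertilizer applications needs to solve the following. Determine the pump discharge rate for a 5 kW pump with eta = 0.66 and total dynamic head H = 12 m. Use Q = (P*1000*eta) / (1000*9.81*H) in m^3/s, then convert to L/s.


Q = (P * 1000 * eta) / (rho * g * H)
  = (5 * 1000 * 0.66) / (1000 * 9.81 * 12)
  = 3300 / 117720
  = 0.02803 m^3/s = 28.03 L/s


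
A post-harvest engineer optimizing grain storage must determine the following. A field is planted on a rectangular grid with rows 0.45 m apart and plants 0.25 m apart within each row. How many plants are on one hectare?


D = 10000 / (row_sp * plant_sp)
  = 10000 / (0.45 * 0.25)
  = 10000 / 0.1125
  = 88888.89 plants/ha


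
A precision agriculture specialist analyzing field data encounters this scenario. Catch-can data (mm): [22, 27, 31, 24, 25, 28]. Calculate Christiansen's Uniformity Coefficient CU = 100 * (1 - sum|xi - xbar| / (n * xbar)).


xbar = 157 / 6 = 26.167
sum|xi - xbar| = 15
CU = 100 * (1 - 15 / (6 * 26.167))
   = 100 * (1 - 0.0955)
   = 90.45%


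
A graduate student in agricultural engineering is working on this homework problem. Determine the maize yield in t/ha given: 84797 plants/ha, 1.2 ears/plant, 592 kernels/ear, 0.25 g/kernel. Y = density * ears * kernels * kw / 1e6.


Y = density * ears * kernels * kw
  = 84797 * 1.2 * 592 * 0.25 g/ha
  = 15059947.20 g/ha
  = 15059.95 kg/ha = 15.06 t/ha


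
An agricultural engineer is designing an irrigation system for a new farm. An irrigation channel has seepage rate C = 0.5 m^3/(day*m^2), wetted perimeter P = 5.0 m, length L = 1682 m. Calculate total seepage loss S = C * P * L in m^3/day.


S = C * P * L
  = 0.5 * 5.0 * 1682
  = 4205 m^3/day


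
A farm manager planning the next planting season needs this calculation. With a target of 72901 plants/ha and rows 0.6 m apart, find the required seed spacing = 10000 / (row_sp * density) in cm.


spacing = 10000 / (row_sp * density)
        = 10000 / (0.6 * 72901)
        = 10000 / 43740.60
        = 0.22862 m = 22.86 cm


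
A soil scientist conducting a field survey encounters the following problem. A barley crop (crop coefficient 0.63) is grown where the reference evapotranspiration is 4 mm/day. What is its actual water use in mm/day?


ETc = Kc * ET0
    = 0.63 * 4
    = 2.52 mm/day


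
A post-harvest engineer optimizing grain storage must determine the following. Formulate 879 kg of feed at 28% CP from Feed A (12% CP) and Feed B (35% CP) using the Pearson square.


parts_A = CP_b - target = 35 - 28 = 7
parts_B = target - CP_a = 28 - 12 = 16
total_parts = 7 + 16 = 23
Feed A = 879 * 7 / 23 = 267.52 kg
Feed B = 879 * 16 / 23 = 611.48 kg

267.52 kg


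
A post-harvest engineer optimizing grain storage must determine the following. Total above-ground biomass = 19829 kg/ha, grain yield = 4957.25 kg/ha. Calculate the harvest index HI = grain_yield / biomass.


HI = grain_yield / biomass
   = 4957.25 / 19829
   = 0.25


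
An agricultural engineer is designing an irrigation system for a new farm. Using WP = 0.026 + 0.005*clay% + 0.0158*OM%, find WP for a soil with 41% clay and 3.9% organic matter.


WP = 0.026 + 0.005*41 + 0.0158*3.9
   = 0.026 + 0.2050 + 0.0616
   = 0.2926


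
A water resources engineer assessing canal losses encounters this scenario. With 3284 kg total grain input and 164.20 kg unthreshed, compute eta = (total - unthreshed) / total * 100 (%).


eta = (total - unthreshed) / total * 100
    = (3284 - 164.20) / 3284 * 100
    = 3119.80 / 3284 * 100
    = 95%


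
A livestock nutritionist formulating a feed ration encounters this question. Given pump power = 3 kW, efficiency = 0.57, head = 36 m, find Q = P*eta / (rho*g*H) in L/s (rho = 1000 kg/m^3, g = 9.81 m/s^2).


Q = (P * 1000 * eta) / (rho * g * H)
  = (3 * 1000 * 0.57) / (1000 * 9.81 * 36)
  = 1710 / 353160
  = 0.00484 m^3/s = 4.84 L/s


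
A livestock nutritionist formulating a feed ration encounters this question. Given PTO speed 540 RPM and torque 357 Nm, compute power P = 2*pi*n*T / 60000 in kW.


P = 2*pi*n*T / 60000
  = 2*pi * 540 * 357 / 60000
  = 1211272.46 / 60000
  = 20.19 kW


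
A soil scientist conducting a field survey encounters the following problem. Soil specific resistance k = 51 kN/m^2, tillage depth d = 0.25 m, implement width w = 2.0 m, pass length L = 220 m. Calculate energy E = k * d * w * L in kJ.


E = k * d * w * L
  = 51 * 0.25 * 2.0 * 220
  = 5610 kJ


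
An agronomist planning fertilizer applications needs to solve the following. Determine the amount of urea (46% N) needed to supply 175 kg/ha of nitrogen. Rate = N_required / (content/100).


Rate = N_required / (N_content / 100)
     = 175 / (46 / 100)
     = 175 / 0.46
     = 380.43 kg/ha


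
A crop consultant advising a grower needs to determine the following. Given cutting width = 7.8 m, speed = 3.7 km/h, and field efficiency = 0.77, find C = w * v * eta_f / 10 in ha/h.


C = w * v * eta_f / 10
  = 7.8 * 3.7 * 0.77 / 10
  = 22.22 / 10
  = 2.22 ha/h


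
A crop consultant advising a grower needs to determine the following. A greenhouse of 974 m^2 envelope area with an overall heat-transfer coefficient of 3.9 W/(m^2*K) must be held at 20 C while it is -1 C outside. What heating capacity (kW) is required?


dT = 20 - (-1) = 21 K
Q = U * A * dT
  = 3.9 * 974 * 21
  = 79770.60 W = 79.77 kW


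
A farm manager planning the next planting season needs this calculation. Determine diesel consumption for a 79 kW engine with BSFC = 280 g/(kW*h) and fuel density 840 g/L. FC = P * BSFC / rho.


FC = P * BSFC / rho_fuel
   = 79 * 280 / 840
   = 22120 / 840
   = 26.33 L/h


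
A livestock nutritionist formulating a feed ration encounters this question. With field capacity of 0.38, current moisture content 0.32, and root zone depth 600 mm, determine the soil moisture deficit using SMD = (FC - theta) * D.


SMD = (FC - theta) * D
    = (0.38 - 0.32) * 600
    = 0.060 * 600
    = 36 mm


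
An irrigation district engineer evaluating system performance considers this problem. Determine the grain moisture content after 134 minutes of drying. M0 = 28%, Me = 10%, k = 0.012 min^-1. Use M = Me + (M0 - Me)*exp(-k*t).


M = Me + (M0 - Me) * e^(-k*t)
  = 10 + (28 - 10) * e^(-0.012*134)
  = 10 + 18 * e^(-1.608)
  = 10 + 18 * 0.20029
  = 10 + 3.6052
  = 13.61%


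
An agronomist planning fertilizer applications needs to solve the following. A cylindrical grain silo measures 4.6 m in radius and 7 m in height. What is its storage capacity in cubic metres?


V = pi * r^2 * h
  = pi * 4.6^2 * 7
  = pi * 21.16 * 7
  = 465.33 m^3


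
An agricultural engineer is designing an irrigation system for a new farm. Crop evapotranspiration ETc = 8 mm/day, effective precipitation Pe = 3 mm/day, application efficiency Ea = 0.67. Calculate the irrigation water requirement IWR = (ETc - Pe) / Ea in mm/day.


IWR = (ETc - Pe) / Ea
    = (8 - 3) / 0.67
    = 5 / 0.67
    = 7.46 mm/day


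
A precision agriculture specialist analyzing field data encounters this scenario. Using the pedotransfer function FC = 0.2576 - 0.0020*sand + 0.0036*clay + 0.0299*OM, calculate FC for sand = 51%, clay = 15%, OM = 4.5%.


FC = 0.2576 - 0.0020*51 + 0.0036*15 + 0.0299*4.5
   = 0.2576 - 0.1020 + 0.0540 + 0.1346
   = 0.3442


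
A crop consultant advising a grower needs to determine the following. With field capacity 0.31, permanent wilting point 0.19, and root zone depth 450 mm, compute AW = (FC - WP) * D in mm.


AW = (FC - WP) * D
   = (0.31 - 0.19) * 450
   = 0.12 * 450
   = 54 mm


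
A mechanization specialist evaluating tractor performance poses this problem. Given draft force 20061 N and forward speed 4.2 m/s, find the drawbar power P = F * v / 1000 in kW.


P = F * v / 1000
  = 20061 * 4.2 / 1000
  = 84256.20 / 1000
  = 84.26 kW


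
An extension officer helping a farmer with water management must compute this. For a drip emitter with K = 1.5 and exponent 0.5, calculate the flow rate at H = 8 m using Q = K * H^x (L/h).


Q = K * H^x
  = 1.5 * 8^0.5
  = 1.5 * 2.8284
  = 4.24 L/h


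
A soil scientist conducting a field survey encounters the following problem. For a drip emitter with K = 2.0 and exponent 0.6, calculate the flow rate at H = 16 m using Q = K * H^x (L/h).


Q = K * H^x
  = 2.0 * 16^0.6
  = 2.0 * 5.2780
  = 10.56 L/h


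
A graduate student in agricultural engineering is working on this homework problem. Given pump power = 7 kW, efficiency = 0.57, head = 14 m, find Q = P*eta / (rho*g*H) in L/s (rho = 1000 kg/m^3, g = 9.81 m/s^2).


Q = (P * 1000 * eta) / (rho * g * H)
  = (7 * 1000 * 0.57) / (1000 * 9.81 * 14)
  = 3990 / 137340
  = 0.02905 m^3/s = 29.05 L/s


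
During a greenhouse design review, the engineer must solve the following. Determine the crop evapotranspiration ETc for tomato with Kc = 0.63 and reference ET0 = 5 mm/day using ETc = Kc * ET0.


ETc = Kc * ET0
    = 0.63 * 5
    = 3.15 mm/day


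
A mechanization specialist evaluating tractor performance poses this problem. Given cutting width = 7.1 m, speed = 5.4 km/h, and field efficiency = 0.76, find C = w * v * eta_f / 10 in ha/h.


C = w * v * eta_f / 10
  = 7.1 * 5.4 * 0.76 / 10
  = 29.14 / 10
  = 2.91 ha/h


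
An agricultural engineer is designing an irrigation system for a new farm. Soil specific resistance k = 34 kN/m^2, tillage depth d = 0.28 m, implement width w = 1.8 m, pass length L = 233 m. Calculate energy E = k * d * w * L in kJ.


E = k * d * w * L
  = 34 * 0.28 * 1.8 * 233
  = 3992.69 kJ


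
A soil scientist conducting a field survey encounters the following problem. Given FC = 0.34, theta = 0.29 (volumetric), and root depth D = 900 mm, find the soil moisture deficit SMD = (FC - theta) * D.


SMD = (FC - theta) * D
    = (0.34 - 0.29) * 900
    = 0.050 * 900
    = 45 mm


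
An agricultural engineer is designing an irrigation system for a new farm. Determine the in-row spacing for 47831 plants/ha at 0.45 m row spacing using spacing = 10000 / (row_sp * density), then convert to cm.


spacing = 10000 / (row_sp * density)
        = 10000 / (0.45 * 47831)
        = 10000 / 21523.95
        = 0.46460 m = 46.46 cm


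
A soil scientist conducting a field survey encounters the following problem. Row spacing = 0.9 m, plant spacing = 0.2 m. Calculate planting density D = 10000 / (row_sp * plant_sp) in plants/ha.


D = 10000 / (row_sp * plant_sp)
  = 10000 / (0.9 * 0.2)
  = 10000 / 0.1800
  = 55555.56 plants/ha


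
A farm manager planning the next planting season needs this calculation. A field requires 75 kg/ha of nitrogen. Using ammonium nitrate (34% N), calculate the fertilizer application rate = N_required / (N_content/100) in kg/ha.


Rate = N_required / (N_content / 100)
     = 75 / (34 / 100)
     = 75 / 0.34
     = 220.59 kg/ha


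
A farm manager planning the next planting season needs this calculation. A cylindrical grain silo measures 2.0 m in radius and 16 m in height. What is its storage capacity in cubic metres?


V = pi * r^2 * h
  = pi * 2.0^2 * 16
  = pi * 4 * 16
  = 201.06 m^3


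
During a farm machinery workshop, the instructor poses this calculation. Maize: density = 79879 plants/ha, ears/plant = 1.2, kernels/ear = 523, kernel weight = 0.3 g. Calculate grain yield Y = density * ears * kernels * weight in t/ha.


Y = density * ears * kernels * kw
  = 79879 * 1.2 * 523 * 0.3 g/ha
  = 15039618.12 g/ha
  = 15039.62 kg/ha = 15.04 t/ha


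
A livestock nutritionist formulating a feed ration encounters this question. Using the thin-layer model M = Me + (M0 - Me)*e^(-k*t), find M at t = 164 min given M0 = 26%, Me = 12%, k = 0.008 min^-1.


M = Me + (M0 - Me) * e^(-k*t)
  = 12 + (26 - 12) * e^(-0.008*164)
  = 12 + 14 * e^(-1.312)
  = 12 + 14 * 0.26928
  = 12 + 3.7699
  = 15.77%


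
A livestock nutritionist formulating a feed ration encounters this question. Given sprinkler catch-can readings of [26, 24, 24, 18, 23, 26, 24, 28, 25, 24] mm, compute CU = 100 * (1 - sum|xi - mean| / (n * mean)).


xbar = 242 / 10 = 24.200
sum|xi - xbar| = 16.400
CU = 100 * (1 - 16.400 / (10 * 24.200))
   = 100 * (1 - 0.0678)
   = 93.22%


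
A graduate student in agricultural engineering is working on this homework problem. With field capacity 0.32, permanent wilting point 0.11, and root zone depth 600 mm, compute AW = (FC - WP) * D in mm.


AW = (FC - WP) * D
   = (0.32 - 0.11) * 600
   = 0.21 * 600
   = 126 mm


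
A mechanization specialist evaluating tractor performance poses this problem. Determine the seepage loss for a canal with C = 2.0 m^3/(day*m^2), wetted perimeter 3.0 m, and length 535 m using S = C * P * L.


S = C * P * L
  = 2.0 * 3.0 * 535
  = 3210 m^3/day


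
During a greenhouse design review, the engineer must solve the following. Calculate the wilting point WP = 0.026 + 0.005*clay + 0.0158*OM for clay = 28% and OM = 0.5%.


WP = 0.026 + 0.005*28 + 0.0158*0.5
   = 0.026 + 0.1400 + 0.0079
   = 0.1739


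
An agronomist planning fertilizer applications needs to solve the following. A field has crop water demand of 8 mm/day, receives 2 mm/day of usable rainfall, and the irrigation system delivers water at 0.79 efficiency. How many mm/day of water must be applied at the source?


IWR = (ETc - Pe) / Ea
    = (8 - 2) / 0.79
    = 6 / 0.79
    = 7.59 mm/day


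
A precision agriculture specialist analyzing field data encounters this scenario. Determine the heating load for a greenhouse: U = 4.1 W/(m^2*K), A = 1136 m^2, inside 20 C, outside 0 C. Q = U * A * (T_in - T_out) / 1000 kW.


dT = 20 - (0) = 20 K
Q = U * A * dT
  = 4.1 * 1136 * 20
  = 93152 W = 93.15 kW


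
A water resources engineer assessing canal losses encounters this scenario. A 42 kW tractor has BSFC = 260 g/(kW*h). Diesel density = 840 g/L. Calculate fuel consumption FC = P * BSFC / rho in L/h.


FC = P * BSFC / rho_fuel
   = 42 * 260 / 840
   = 10920 / 840
   = 13 L/h


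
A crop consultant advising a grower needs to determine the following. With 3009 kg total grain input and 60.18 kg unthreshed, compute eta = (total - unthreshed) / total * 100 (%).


eta = (total - unthreshed) / total * 100
    = (3009 - 60.18) / 3009 * 100
    = 2948.82 / 3009 * 100
    = 98%


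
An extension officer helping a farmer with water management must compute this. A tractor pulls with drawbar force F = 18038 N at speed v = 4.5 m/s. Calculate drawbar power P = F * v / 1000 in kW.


P = F * v / 1000
  = 18038 * 4.5 / 1000
  = 81171 / 1000
  = 81.17 kW


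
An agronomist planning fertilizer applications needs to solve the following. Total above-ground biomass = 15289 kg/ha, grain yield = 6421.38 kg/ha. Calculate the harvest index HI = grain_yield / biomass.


HI = grain_yield / biomass
   = 6421.38 / 15289
   = 0.42


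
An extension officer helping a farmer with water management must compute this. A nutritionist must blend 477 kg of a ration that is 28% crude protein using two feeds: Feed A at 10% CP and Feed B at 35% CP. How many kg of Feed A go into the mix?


parts_A = CP_b - target = 35 - 28 = 7
parts_B = target - CP_a = 28 - 10 = 18
total_parts = 7 + 18 = 25
Feed A = 477 * 7 / 25 = 133.56 kg
Feed B = 477 * 18 / 25 = 343.44 kg

133.56 kg


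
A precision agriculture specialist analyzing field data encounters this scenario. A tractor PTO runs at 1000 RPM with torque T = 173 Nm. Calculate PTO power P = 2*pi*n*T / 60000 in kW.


P = 2*pi*n*T / 60000
  = 2*pi * 1000 * 173 / 60000
  = 1086991.06 / 60000
  = 18.12 kW
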